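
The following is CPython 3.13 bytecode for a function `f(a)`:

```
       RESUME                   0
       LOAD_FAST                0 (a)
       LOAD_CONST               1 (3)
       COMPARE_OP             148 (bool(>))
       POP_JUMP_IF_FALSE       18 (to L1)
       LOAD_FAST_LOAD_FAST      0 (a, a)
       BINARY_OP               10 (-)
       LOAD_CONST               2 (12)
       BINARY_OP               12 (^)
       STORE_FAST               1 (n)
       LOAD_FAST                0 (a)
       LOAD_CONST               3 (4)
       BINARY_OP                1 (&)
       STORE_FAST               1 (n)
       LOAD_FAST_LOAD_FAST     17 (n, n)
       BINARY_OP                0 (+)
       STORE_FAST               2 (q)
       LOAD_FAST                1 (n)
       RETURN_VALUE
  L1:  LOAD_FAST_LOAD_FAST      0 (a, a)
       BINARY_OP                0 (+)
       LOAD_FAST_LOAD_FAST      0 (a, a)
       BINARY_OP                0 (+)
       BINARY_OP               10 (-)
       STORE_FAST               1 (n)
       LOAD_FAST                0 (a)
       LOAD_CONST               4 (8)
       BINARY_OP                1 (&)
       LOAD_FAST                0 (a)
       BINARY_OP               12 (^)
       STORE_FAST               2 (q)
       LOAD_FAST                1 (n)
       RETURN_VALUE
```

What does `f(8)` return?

LOAD_FAST a → push 8. Stack: [8]
LOAD_CONST → push 3. Stack: [8, 3]
COMPARE_OP bool(>) → 8 vs 3 = True. Stack: [True]
POP_JUMP_IF_FALSE → pop True; no jump. Stack: []
LOAD_FAST_LOAD_FAST a,a → push 8,8. Stack: [8, 8]
BINARY_OP - → 8 - 8 = 0. Stack: [0]
LOAD_CONST → push 12. Stack: [0, 12]
BINARY_OP ^ → 0 ^ 12 = 12. Stack: [12]
STORE_FAST n → n=12. Stack: []
LOAD_FAST a → push 8. Stack: [8]
LOAD_CONST → push 4. Stack: [8, 4]
BINARY_OP & → 8 & 4 = 0. Stack: [0]
STORE_FAST n → n=0. Stack: []
LOAD_FAST_LOAD_FAST n,n → push 0,0. Stack: [0, 0]
BINARY_OP + → 0 + 0 = 0. Stack: [0]
STORE_FAST q → q=0. Stack: []
LOAD_FAST n → push 0. Stack: [0]
RETURN_VALUE → return 0.

0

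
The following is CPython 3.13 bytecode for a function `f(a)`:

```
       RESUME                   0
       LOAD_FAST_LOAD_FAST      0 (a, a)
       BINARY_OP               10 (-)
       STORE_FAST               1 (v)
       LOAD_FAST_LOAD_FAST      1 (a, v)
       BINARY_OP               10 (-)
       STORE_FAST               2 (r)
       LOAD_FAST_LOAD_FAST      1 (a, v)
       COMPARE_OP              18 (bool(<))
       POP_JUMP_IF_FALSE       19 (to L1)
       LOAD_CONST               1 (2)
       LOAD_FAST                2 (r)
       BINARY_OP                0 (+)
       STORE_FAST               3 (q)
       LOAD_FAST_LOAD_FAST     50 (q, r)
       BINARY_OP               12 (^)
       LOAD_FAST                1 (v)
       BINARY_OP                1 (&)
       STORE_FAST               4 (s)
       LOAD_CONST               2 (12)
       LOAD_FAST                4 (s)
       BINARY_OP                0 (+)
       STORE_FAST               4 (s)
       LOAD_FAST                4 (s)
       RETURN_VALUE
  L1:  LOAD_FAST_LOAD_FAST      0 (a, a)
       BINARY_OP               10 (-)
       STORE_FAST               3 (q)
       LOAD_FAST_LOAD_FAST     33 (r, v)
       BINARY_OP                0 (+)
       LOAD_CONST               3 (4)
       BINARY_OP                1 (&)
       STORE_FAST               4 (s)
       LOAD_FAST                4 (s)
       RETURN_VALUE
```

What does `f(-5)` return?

LOAD_FAST_LOAD_FAST a,a → push -5,-5. Stack: [-5, -5]
BINARY_OP - → -5 - -5 = 0. Stack: [0]
STORE_FAST v → v=0. Stack: []
LOAD_FAST_LOAD_FAST a,v → push -5,0. Stack: [-5, 0]
BINARY_OP - → -5 - 0 = -5. Stack: [-5]
STORE_FAST r → r=-5. Stack: []
LOAD_FAST_LOAD_FAST a,v → push -5,0. Stack: [-5, 0]
COMPARE_OP bool(<) → -5 vs 0 = True. Stack: [True]
POP_JUMP_IF_FALSE → pop True; no jump. Stack: []
LOAD_CONST → push 2. Stack: [2]
LOAD_FAST r → push -5. Stack: [2, -5]
BINARY_OP + → 2 + -5 = -3. Stack: [-3]
STORE_FAST q → q=-3. Stack: []
LOAD_FAST_LOAD_FAST q,r → push -3,-5. Stack: [-3, -5]
BINARY_OP ^ → -3 ^ -5 = 6. Stack: [6]
LOAD_FAST v → push 0. Stack: [6, 0]
BINARY_OP & → 6 & 0 = 0. Stack: [0]
STORE_FAST s → s=0. Stack: []
LOAD_CONST → push 12. Stack: [12]
LOAD_FAST s → push 0. Stack: [12, 0]
BINARY_OP + → 12 + 0 = 12. Stack: [12]
STORE_FAST s → s=12. Stack: []
LOAD_FAST s → push 12. Stack: [12]
RETURN_VALUE → return 12.

12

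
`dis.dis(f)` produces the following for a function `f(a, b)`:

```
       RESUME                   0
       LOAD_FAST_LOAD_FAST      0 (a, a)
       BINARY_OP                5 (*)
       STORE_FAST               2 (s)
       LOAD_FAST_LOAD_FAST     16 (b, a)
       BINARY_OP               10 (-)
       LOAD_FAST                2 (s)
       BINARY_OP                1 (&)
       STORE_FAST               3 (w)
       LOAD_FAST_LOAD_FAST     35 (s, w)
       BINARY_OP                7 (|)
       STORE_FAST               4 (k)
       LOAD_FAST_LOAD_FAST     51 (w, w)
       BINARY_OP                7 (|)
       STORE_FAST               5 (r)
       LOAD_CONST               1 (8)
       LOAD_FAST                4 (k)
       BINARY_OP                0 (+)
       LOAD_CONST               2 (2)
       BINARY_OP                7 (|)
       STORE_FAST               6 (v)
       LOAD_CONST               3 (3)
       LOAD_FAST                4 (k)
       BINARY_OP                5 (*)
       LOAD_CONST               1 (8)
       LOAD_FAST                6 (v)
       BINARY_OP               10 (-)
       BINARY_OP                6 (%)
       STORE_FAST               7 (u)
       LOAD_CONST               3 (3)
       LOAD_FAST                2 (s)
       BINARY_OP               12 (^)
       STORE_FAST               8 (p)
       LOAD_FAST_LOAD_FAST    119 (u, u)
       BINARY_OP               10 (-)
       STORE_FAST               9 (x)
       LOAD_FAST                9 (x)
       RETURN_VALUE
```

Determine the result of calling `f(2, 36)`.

LOAD_FAST_LOAD_FAST a,a → push 2,2. Stack: [2, 2]
BINARY_OP * → 2 * 2 = 4. Stack: [4]
STORE_FAST s → s=4. Stack: []
LOAD_FAST_LOAD_FAST b,a → push 36,2. Stack: [36, 2]
BINARY_OP - → 36 - 2 = 34. Stack: [34]
LOAD_FAST s → push 4. Stack: [34, 4]
BINARY_OP & → 34 & 4 = 0. Stack: [0]
STORE_FAST w → w=0. Stack: []
LOAD_FAST_LOAD_FAST s,w → push 4,0. Stack: [4, 0]
BINARY_OP | → 4 | 0 = 4. Stack: [4]
STORE_FAST k → k=4. Stack: []
LOAD_FAST_LOAD_FAST w,w → push 0,0. Stack: [0, 0]
BINARY_OP | → 0 | 0 = 0. Stack: [0]
STORE_FAST r → r=0. Stack: []
LOAD_CONST → push 8. Stack: [8]
LOAD_FAST k → push 4. Stack: [8, 4]
BINARY_OP + → 8 + 4 = 12. Stack: [12]
LOAD_CONST → push 2. Stack: [12, 2]
BINARY_OP | → 12 | 2 = 14. Stack: [14]
STORE_FAST v → v=14. Stack: []
LOAD_CONST → push 3. Stack: [3]
LOAD_FAST k → push 4. Stack: [3, 4]
BINARY_OP * → 3 * 4 = 12. Stack: [12]
LOAD_CONST → push 8. Stack: [12, 8]
LOAD_FAST v → push 14. Stack: [12, 8, 14]
BINARY_OP - → 8 - 14 = -6. Stack: [12, -6]
BINARY_OP % → 12 % -6 = 0. Stack: [0]
STORE_FAST u → u=0. Stack: []
LOAD_CONST → push 3. Stack: [3]
LOAD_FAST s → push 4. Stack: [3, 4]
BINARY_OP ^ → 3 ^ 4 = 7. Stack: [7]
STORE_FAST p → p=7. Stack: []
LOAD_FAST_LOAD_FAST u,u → push 0,0. Stack: [0, 0]
BINARY_OP - → 0 - 0 = 0. Stack: [0]
STORE_FAST x → x=0. Stack: []
LOAD_FAST x → push 0. Stack: [0]
RETURN_VALUE → return 0.

0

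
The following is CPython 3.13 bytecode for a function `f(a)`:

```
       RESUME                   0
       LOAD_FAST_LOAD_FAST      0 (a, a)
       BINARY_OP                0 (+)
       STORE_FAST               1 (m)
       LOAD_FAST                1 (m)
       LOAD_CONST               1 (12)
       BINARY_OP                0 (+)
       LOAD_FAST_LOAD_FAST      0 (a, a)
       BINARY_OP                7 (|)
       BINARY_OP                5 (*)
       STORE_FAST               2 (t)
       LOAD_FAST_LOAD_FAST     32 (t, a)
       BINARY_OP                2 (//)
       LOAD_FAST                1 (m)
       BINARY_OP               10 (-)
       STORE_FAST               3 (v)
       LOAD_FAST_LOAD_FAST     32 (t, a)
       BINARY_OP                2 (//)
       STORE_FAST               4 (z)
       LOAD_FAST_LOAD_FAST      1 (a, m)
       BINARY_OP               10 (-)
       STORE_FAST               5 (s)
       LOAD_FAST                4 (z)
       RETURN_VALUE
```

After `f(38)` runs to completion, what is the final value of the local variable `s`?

LOAD_FAST_LOAD_FAST a,a → push 38,38. Stack: [38, 38]
BINARY_OP + → 38 + 38 = 76. Stack: [76]
STORE_FAST m → m=76. Stack: []
LOAD_FAST m → push 76. Stack: [76]
LOAD_CONST → push 12. Stack: [76, 12]
BINARY_OP + → 76 + 12 = 88. Stack: [88]
LOAD_FAST_LOAD_FAST a,a → push 38,38. Stack: [88, 38, 38]
BINARY_OP | → 38 | 38 = 38. Stack: [88, 38]
BINARY_OP * → 88 * 38 = 3344. Stack: [3344]
STORE_FAST t → t=3344. Stack: []
LOAD_FAST_LOAD_FAST t,a → push 3344,38. Stack: [3344, 38]
BINARY_OP // → 3344 // 38 = 88. Stack: [88]
LOAD_FAST m → push 76. Stack: [88, 76]
BINARY_OP - → 88 - 76 = 12. Stack: [12]
STORE_FAST v → v=12. Stack: []
LOAD_FAST_LOAD_FAST t,a → push 3344,38. Stack: [3344, 38]
BINARY_OP // → 3344 // 38 = 88. Stack: [88]
STORE_FAST z → z=88. Stack: []
LOAD_FAST_LOAD_FAST a,m → push 38,76. Stack: [38, 76]
BINARY_OP - → 38 - 76 = -38. Stack: [-38]
STORE_FAST s → s=-38. Stack: []
LOAD_FAST z → push 88. Stack: [88]
RETURN_VALUE → return 88.

-38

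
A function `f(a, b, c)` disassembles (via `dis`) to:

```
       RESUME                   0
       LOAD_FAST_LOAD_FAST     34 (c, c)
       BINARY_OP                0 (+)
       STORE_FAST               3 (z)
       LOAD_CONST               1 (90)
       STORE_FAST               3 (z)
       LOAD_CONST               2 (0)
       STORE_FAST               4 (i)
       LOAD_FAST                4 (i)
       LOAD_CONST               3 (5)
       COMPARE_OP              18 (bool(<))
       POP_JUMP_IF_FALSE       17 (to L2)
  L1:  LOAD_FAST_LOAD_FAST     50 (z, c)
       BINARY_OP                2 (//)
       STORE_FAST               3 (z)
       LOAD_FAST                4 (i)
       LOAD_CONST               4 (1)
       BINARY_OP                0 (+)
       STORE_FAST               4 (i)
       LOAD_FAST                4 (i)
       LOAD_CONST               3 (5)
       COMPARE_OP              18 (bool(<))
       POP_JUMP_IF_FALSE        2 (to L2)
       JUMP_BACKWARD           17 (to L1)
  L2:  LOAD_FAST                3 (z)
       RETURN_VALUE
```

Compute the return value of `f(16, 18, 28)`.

LOAD_FAST_LOAD_FAST c,c → push 28,28
BINARY_OP + → 28 + 28 = 56
STORE_FAST z → z=56
LOAD_CONST → push 90
STORE_FAST z → z=90
LOAD_CONST → push 0
STORE_FAST i → i=0
LOAD_FAST i → push 0
LOAD_CONST → push 5
COMPARE_OP bool(<) → 0 vs 5 = True
POP_JUMP_IF_FALSE → pop True; no jump
LOAD_FAST_LOAD_FAST z,c → push 90,28
BINARY_OP // → 90 // 28 = 3
STORE_FAST z → z=3
LOAD_FAST i → push 0
LOAD_CONST → push 1
BINARY_OP + → 0 + 1 = 1
STORE_FAST i → i=1
LOAD_FAST i → push 1
LOAD_CONST → push 5
COMPARE_OP bool(<) → 1 vs 5 = True
POP_JUMP_IF_FALSE → pop True; no jump
LOAD_FAST_LOAD_FAST z,c → push 3,28
BINARY_OP // → 3 // 28 = 0
STORE_FAST z → z=0
LOAD_FAST i → push 1
LOAD_CONST → push 1
BINARY_OP + → 1 + 1 = 2
STORE_FAST i → i=2
LOAD_FAST i → push 2
LOAD_CONST → push 5
COMPARE_OP bool(<) → 2 vs 5 = True
POP_JUMP_IF_FALSE → pop True; no jump
LOAD_FAST_LOAD_FAST z,c → push 0,28
BINARY_OP // → 0 // 28 = 0
STORE_FAST z → z=0
LOAD_FAST i → push 2
LOAD_CONST → push 1
BINARY_OP + → 2 + 1 = 3
STORE_FAST i → i=3
LOAD_FAST i → push 3
LOAD_CONST → push 5
COMPARE_OP bool(<) → 3 vs 5 = True
POP_JUMP_IF_FALSE → pop True; no jump
LOAD_FAST_LOAD_FAST z,c → push 0,28
BINARY_OP // → 0 // 28 = 0
STORE_FAST z → z=0
LOAD_FAST i → push 3
LOAD_CONST → push 1
BINARY_OP + → 3 + 1 = 4
STORE_FAST i → i=4
LOAD_FAST i → push 4
LOAD_CONST → push 5
COMPARE_OP bool(<) → 4 vs 5 = True
POP_JUMP_IF_FALSE → pop True; no jump
LOAD_FAST_LOAD_FAST z,c → push 0,28
BINARY_OP // → 0 // 28 = 0
STORE_FAST z → z=0
LOAD_FAST i → push 4
LOAD_CONST → push 1
BINARY_OP + → 4 + 1 = 5
STORE_FAST i → i=5
LOAD_FAST i → push 5
LOAD_CONST → push 5
COMPARE_OP bool(<) → 5 vs 5 = False
POP_JUMP_IF_FALSE → pop False; jump
LOAD_FAST z → push 0
RETURN_VALUE → return 0.

0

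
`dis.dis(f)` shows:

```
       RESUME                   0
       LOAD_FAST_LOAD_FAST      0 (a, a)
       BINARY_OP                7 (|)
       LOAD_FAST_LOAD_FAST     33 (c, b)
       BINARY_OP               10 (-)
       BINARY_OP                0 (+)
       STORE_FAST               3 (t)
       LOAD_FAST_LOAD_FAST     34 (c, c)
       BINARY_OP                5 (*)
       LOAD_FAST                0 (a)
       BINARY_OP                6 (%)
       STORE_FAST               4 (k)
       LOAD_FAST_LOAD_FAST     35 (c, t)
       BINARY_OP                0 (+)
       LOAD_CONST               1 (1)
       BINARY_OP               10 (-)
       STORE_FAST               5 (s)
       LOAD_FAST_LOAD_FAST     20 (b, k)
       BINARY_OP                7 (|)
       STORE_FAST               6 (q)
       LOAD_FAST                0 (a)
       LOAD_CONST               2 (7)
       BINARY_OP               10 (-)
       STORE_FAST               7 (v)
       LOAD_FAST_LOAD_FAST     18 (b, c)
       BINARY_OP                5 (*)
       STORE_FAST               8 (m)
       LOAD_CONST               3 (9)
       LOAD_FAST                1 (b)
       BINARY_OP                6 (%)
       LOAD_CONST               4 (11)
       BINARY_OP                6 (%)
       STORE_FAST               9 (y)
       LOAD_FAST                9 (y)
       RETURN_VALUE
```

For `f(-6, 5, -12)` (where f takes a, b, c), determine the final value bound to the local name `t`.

LOAD_FAST_LOAD_FAST a,a → push -6,-6. Stack: [-6, -6]
BINARY_OP | → -6 | -6 = -6. Stack: [-6]
LOAD_FAST_LOAD_FAST c,b → push -12,5. Stack: [-6, -12, 5]
BINARY_OP - → -12 - 5 = -17. Stack: [-6, -17]
BINARY_OP + → -6 + -17 = -23. Stack: [-23]
STORE_FAST t → t=-23. Stack: []
LOAD_FAST_LOAD_FAST c,c → push -12,-12. Stack: [-12, -12]
BINARY_OP * → -12 * -12 = 144. Stack: [144]
LOAD_FAST a → push -6. Stack: [144, -6]
BINARY_OP % → 144 % -6 = 0. Stack: [0]
STORE_FAST k → k=0. Stack: []
LOAD_FAST_LOAD_FAST c,t → push -12,-23. Stack: [-12, -23]
BINARY_OP + → -12 + -23 = -35. Stack: [-35]
LOAD_CONST → push 1. Stack: [-35, 1]
BINARY_OP - → -35 - 1 = -36. Stack: [-36]
STORE_FAST s → s=-36. Stack: []
LOAD_FAST_LOAD_FAST b,k → push 5,0. Stack: [5, 0]
BINARY_OP | → 5 | 0 = 5. Stack: [5]
STORE_FAST q → q=5. Stack: []
LOAD_FAST a → push -6. Stack: [-6]
LOAD_CONST → push 7. Stack: [-6, 7]
BINARY_OP - → -6 - 7 = -13. Stack: [-13]
STORE_FAST v → v=-13. Stack: []
LOAD_FAST_LOAD_FAST b,c → push 5,-12. Stack: [5, -12]
BINARY_OP * → 5 * -12 = -60. Stack: [-60]
STORE_FAST m → m=-60. Stack: []
LOAD_CONST → push 9. Stack: [9]
LOAD_FAST b → push 5. Stack: [9, 5]
BINARY_OP % → 9 % 5 = 4. Stack: [4]
LOAD_CONST → push 11. Stack: [4, 11]
BINARY_OP % → 4 % 11 = 4. Stack: [4]
STORE_FAST y → y=4. Stack: []
LOAD_FAST y → push 4. Stack: [4]
RETURN_VALUE → return 4.

-23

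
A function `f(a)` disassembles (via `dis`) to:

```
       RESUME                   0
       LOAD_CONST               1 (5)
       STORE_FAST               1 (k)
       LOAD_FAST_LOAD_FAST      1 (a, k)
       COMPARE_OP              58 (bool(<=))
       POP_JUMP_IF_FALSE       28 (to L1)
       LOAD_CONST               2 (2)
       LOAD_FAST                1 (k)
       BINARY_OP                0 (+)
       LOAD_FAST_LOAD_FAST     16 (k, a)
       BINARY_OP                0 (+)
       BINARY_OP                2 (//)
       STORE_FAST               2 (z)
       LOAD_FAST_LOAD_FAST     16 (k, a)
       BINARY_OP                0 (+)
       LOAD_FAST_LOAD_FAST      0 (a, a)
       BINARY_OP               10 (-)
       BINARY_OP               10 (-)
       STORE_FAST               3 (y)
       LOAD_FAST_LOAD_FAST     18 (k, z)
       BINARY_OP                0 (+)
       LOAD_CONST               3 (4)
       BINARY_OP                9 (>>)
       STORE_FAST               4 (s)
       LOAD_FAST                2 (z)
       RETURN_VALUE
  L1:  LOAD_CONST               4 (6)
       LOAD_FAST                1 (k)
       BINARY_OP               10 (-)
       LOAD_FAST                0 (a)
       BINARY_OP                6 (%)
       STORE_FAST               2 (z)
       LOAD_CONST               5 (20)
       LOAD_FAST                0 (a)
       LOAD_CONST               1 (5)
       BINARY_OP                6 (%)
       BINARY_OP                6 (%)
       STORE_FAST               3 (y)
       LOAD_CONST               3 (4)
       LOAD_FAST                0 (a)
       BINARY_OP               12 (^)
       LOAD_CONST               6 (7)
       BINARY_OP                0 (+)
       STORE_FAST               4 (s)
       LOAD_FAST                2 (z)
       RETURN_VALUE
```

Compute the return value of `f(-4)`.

7

LOAD_CONST → push 5. Stack: [5]
STORE_FAST k → k=5. Stack: []
LOAD_FAST_LOAD_FAST a,k → push -4,5. Stack: [-4, 5]
COMPARE_OP bool(<=) → -4 vs 5 = True. Stack: [True]
POP_JUMP_IF_FALSE → pop True; no jump. Stack: []
LOAD_CONST → push 2. Stack: [2]
LOAD_FAST k → push 5. Stack: [2, 5]
BINARY_OP + → 2 + 5 = 7. Stack: [7]
LOAD_FAST_LOAD_FAST k,a → push 5,-4. Stack: [7, 5, -4]
BINARY_OP + → 5 + -4 = 1. Stack: [7, 1]
BINARY_OP // → 7 // 1 = 7. Stack: [7]
STORE_FAST z → z=7. Stack: []
LOAD_FAST_LOAD_FAST k,a → push 5,-4. Stack: [5, -4]
BINARY_OP + → 5 + -4 = 1. Stack: [1]
LOAD_FAST_LOAD_FAST a,a → push -4,-4. Stack: [1, -4, -4]
BINARY_OP - → -4 - -4 = 0. Stack: [1, 0]
BINARY_OP - → 1 - 0 = 1. Stack: [1]
STORE_FAST y → y=1. Stack: []
LOAD_FAST_LOAD_FAST k,z → push 5,7. Stack: [5, 7]
BINARY_OP + → 5 + 7 = 12. Stack: [12]
LOAD_CONST → push 4. Stack: [12, 4]
BINARY_OP >> → 12 >> 4 = 0. Stack: [0]
STORE_FAST s → s=0. Stack: []
LOAD_FAST z → push 7. Stack: [7]
RETURN_VALUE → return 7.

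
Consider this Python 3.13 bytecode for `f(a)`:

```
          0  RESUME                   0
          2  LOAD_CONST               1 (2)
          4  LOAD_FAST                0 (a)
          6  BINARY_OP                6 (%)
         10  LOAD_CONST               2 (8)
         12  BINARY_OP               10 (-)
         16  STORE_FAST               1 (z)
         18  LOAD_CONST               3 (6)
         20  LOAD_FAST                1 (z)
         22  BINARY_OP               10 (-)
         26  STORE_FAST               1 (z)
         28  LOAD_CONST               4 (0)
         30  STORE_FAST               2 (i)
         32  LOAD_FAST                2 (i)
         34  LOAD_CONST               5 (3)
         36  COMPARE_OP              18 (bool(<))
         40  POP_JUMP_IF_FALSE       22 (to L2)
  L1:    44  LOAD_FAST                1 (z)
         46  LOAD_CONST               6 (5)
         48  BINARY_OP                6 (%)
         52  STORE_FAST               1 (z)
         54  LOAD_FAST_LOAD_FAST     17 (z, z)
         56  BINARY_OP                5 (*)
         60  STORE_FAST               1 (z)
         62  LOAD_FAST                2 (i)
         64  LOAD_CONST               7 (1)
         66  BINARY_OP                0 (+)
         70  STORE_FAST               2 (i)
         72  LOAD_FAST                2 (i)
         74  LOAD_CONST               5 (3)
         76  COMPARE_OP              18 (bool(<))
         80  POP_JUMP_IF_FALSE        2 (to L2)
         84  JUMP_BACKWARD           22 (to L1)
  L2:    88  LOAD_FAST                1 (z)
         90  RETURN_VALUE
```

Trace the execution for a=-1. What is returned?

LOAD_CONST → push 2. Stack: [2]
LOAD_FAST a → push -1. Stack: [2, -1]
BINARY_OP % → 2 % -1 = 0. Stack: [0]
LOAD_CONST → push 8. Stack: [0, 8]
BINARY_OP - → 0 - 8 = -8. Stack: [-8]
STORE_FAST z → z=-8. Stack: []
LOAD_CONST → push 6. Stack: [6]
LOAD_FAST z → push -8. Stack: [6, -8]
BINARY_OP - → 6 - -8 = 14. Stack: [14]
STORE_FAST z → z=14. Stack: []
LOAD_CONST → push 0. Stack: [0]
STORE_FAST i → i=0. Stack: []
LOAD_FAST i → push 0. Stack: [0]
LOAD_CONST → push 3. Stack: [0, 3]
COMPARE_OP bool(<) → 0 vs 3 = True. Stack: [True]
POP_JUMP_IF_FALSE → pop True; no jump. Stack: []
LOAD_FAST z → push 14. Stack: [14]
LOAD_CONST → push 5. Stack: [14, 5]
BINARY_OP % → 14 % 5 = 4. Stack: [4]
STORE_FAST z → z=4. Stack: []
LOAD_FAST_LOAD_FAST z,z → push 4,4. Stack: [4, 4]
BINARY_OP * → 4 * 4 = 16. Stack: [16]
STORE_FAST z → z=16. Stack: []
LOAD_FAST i → push 0. Stack: [0]
LOAD_CONST → push 1. Stack: [0, 1]
BINARY_OP + → 0 + 1 = 1. Stack: [1]
STORE_FAST i → i=1. Stack: []
LOAD_FAST i → push 1. Stack: [1]
LOAD_CONST → push 3. Stack: [1, 3]
COMPARE_OP bool(<) → 1 vs 3 = True. Stack: [True]
POP_JUMP_IF_FALSE → pop True; no jump. Stack: []
LOAD_FAST z → push 16. Stack: [16]
LOAD_CONST → push 5. Stack: [16, 5]
BINARY_OP % → 16 % 5 = 1. Stack: [1]
STORE_FAST z → z=1. Stack: []
LOAD_FAST_LOAD_FAST z,z → push 1,1. Stack: [1, 1]
BINARY_OP * → 1 * 1 = 1. Stack: [1]
STORE_FAST z → z=1. Stack: []
LOAD_FAST i → push 1. Stack: [1]
LOAD_CONST → push 1. Stack: [1, 1]
BINARY_OP + → 1 + 1 = 2. Stack: [2]
STORE_FAST i → i=2. Stack: []
LOAD_FAST i → push 2. Stack: [2]
LOAD_CONST → push 3. Stack: [2, 3]
COMPARE_OP bool(<) → 2 vs 3 = True. Stack: [True]
POP_JUMP_IF_FALSE → pop True; no jump. Stack: []
LOAD_FAST z → push 1. Stack: [1]
LOAD_CONST → push 5. Stack: [1, 5]
BINARY_OP % → 1 % 5 = 1. Stack: [1]
STORE_FAST z → z=1. Stack: []
LOAD_FAST_LOAD_FAST z,z → push 1,1. Stack: [1, 1]
BINARY_OP * → 1 * 1 = 1. Stack: [1]
STORE_FAST z → z=1. Stack: []
LOAD_FAST i → push 2. Stack: [2]
LOAD_CONST → push 1. Stack: [2, 1]
BINARY_OP + → 2 + 1 = 3. Stack: [3]
STORE_FAST i → i=3. Stack: []
LOAD_FAST i → push 3. Stack: [3]
LOAD_CONST → push 3. Stack: [3, 3]
COMPARE_OP bool(<) → 3 vs 3 = False. Stack: [False]
POP_JUMP_IF_FALSE → pop False; jump. Stack: []
LOAD_FAST z → push 1. Stack: [1]
RETURN_VALUE → return 1.

1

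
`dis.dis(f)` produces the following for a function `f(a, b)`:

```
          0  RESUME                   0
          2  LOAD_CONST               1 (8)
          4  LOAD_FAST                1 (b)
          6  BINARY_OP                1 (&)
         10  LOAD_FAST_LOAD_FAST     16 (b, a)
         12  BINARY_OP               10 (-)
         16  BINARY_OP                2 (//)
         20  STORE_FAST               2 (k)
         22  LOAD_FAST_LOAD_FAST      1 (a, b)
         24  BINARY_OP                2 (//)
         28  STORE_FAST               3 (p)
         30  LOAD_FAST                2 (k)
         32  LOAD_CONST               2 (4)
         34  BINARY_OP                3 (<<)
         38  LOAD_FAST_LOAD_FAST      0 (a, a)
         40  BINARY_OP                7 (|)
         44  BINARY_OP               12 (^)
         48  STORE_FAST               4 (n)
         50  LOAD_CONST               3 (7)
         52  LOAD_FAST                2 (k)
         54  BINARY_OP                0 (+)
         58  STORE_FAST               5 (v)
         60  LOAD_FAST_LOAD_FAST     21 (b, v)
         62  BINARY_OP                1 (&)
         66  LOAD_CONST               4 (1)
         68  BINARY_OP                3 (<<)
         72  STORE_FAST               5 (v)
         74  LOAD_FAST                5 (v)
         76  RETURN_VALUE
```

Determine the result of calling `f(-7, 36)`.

8

LOAD_CONST → push 8. Stack: [8]
LOAD_FAST b → push 36. Stack: [8, 36]
BINARY_OP & → 8 & 36 = 0. Stack: [0]
LOAD_FAST_LOAD_FAST b,a → push 36,-7. Stack: [0, 36, -7]
BINARY_OP - → 36 - -7 = 43. Stack: [0, 43]
BINARY_OP // → 0 // 43 = 0. Stack: [0]
STORE_FAST k → k=0. Stack: []
LOAD_FAST_LOAD_FAST a,b → push -7,36. Stack: [-7, 36]
BINARY_OP // → -7 // 36 = -1. Stack: [-1]
STORE_FAST p → p=-1. Stack: []
LOAD_FAST k → push 0. Stack: [0]
LOAD_CONST → push 4. Stack: [0, 4]
BINARY_OP << → 0 << 4 = 0. Stack: [0]
LOAD_FAST_LOAD_FAST a,a → push -7,-7. Stack: [0, -7, -7]
BINARY_OP | → -7 | -7 = -7. Stack: [0, -7]
BINARY_OP ^ → 0 ^ -7 = -7. Stack: [-7]
STORE_FAST n → n=-7. Stack: []
LOAD_CONST → push 7. Stack: [7]
LOAD_FAST k → push 0. Stack: [7, 0]
BINARY_OP + → 7 + 0 = 7. Stack: [7]
STORE_FAST v → v=7. Stack: []
LOAD_FAST_LOAD_FAST b,v → push 36,7. Stack: [36, 7]
BINARY_OP & → 36 & 7 = 4. Stack: [4]
LOAD_CONST → push 1. Stack: [4, 1]
BINARY_OP << → 4 << 1 = 8. Stack: [8]
STORE_FAST v → v=8. Stack: []
LOAD_FAST v → push 8. Stack: [8]
RETURN_VALUE → return 8.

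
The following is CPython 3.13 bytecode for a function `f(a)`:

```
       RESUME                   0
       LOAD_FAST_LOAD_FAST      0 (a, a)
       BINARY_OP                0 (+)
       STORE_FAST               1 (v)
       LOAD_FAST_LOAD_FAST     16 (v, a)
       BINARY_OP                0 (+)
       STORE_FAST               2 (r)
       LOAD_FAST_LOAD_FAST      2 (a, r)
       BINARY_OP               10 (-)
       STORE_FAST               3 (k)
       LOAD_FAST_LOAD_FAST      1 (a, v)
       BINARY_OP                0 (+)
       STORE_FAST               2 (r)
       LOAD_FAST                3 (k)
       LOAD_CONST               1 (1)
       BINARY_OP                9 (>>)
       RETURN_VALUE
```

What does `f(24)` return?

LOAD_FAST_LOAD_FAST a,a → push 24,24. Stack: [24, 24]
BINARY_OP + → 24 + 24 = 48. Stack: [48]
STORE_FAST v → v=48. Stack: []
LOAD_FAST_LOAD_FAST v,a → push 48,24. Stack: [48, 24]
BINARY_OP + → 48 + 24 = 72. Stack: [72]
STORE_FAST r → r=72. Stack: []
LOAD_FAST_LOAD_FAST a,r → push 24,72. Stack: [24, 72]
BINARY_OP - → 24 - 72 = -48. Stack: [-48]
STORE_FAST k → k=-48. Stack: []
LOAD_FAST_LOAD_FAST a,v → push 24,48. Stack: [24, 48]
BINARY_OP + → 24 + 48 = 72. Stack: [72]
STORE_FAST r → r=72. Stack: []
LOAD_FAST k → push -48. Stack: [-48]
LOAD_CONST → push 1. Stack: [-48, 1]
BINARY_OP >> → -48 >> 1 = -24. Stack: [-24]
RETURN_VALUE → return -24.

-24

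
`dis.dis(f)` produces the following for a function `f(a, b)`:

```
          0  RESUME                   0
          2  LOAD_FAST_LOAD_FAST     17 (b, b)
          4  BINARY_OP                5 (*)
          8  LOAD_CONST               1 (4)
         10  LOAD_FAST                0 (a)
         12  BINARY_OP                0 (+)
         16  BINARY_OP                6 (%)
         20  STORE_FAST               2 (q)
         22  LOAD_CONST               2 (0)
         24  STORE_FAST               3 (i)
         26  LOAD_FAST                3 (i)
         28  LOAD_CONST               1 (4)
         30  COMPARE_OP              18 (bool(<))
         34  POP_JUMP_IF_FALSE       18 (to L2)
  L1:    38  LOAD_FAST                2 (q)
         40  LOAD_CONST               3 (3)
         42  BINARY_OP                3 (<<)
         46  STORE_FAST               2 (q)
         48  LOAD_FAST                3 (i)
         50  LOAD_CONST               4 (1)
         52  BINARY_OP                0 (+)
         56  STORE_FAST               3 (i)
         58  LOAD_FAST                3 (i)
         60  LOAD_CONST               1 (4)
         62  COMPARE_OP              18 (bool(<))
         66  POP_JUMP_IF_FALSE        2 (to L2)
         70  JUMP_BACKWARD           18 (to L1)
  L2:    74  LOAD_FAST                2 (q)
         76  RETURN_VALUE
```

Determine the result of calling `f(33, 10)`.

106496

LOAD_FAST_LOAD_FAST b,b → push 10,10. Stack: [10, 10]
BINARY_OP * → 10 * 10 = 100. Stack: [100]
LOAD_CONST → push 4. Stack: [100, 4]
LOAD_FAST a → push 33. Stack: [100, 4, 33]
BINARY_OP + → 4 + 33 = 37. Stack: [100, 37]
BINARY_OP % → 100 % 37 = 26. Stack: [26]
STORE_FAST q → q=26. Stack: []
LOAD_CONST → push 0. Stack: [0]
STORE_FAST i → i=0. Stack: []
LOAD_FAST i → push 0. Stack: [0]
LOAD_CONST → push 4. Stack: [0, 4]
COMPARE_OP bool(<) → 0 vs 4 = True. Stack: [True]
POP_JUMP_IF_FALSE → pop True; no jump. Stack: []
LOAD_FAST q → push 26. Stack: [26]
LOAD_CONST → push 3. Stack: [26, 3]
BINARY_OP << → 26 << 3 = 208. Stack: [208]
STORE_FAST q → q=208. Stack: []
LOAD_FAST i → push 0. Stack: [0]
LOAD_CONST → push 1. Stack: [0, 1]
BINARY_OP + → 0 + 1 = 1. Stack: [1]
STORE_FAST i → i=1. Stack: []
LOAD_FAST i → push 1. Stack: [1]
LOAD_CONST → push 4. Stack: [1, 4]
COMPARE_OP bool(<) → 1 vs 4 = True. Stack: [True]
POP_JUMP_IF_FALSE → pop True; no jump. Stack: []
LOAD_FAST q → push 208. Stack: [208]
LOAD_CONST → push 3. Stack: [208, 3]
BINARY_OP << → 208 << 3 = 1664. Stack: [1664]
STORE_FAST q → q=1664. Stack: []
LOAD_FAST i → push 1. Stack: [1]
LOAD_CONST → push 1. Stack: [1, 1]
BINARY_OP + → 1 + 1 = 2. Stack: [2]
STORE_FAST i → i=2. Stack: []
LOAD_FAST i → push 2. Stack: [2]
LOAD_CONST → push 4. Stack: [2, 4]
COMPARE_OP bool(<) → 2 vs 4 = True. Stack: [True]
POP_JUMP_IF_FALSE → pop True; no jump. Stack: []
LOAD_FAST q → push 1664. Stack: [1664]
LOAD_CONST → push 3. Stack: [1664, 3]
BINARY_OP << → 1664 << 3 = 13312. Stack: [13312]
STORE_FAST q → q=13312. Stack: []
LOAD_FAST i → push 2. Stack: [2]
LOAD_CONST → push 1. Stack: [2, 1]
BINARY_OP + → 2 + 1 = 3. Stack: [3]
STORE_FAST i → i=3. Stack: []
LOAD_FAST i → push 3. Stack: [3]
LOAD_CONST → push 4. Stack: [3, 4]
COMPARE_OP bool(<) → 3 vs 4 = True. Stack: [True]
POP_JUMP_IF_FALSE → pop True; no jump. Stack: []
LOAD_FAST q → push 13312. Stack: [13312]
LOAD_CONST → push 3. Stack: [13312, 3]
BINARY_OP << → 13312 << 3 = 106496. Stack: [106496]
STORE_FAST q → q=106496. Stack: []
LOAD_FAST i → push 3. Stack: [3]
LOAD_CONST → push 1. Stack: [3, 1]
BINARY_OP + → 3 + 1 = 4. Stack: [4]
STORE_FAST i → i=4. Stack: []
LOAD_FAST i → push 4. Stack: [4]
LOAD_CONST → push 4. Stack: [4, 4]
COMPARE_OP bool(<) → 4 vs 4 = False. Stack: [False]
POP_JUMP_IF_FALSE → pop False; jump. Stack: []
LOAD_FAST q → push 106496. Stack: [106496]
RETURN_VALUE → return 106496.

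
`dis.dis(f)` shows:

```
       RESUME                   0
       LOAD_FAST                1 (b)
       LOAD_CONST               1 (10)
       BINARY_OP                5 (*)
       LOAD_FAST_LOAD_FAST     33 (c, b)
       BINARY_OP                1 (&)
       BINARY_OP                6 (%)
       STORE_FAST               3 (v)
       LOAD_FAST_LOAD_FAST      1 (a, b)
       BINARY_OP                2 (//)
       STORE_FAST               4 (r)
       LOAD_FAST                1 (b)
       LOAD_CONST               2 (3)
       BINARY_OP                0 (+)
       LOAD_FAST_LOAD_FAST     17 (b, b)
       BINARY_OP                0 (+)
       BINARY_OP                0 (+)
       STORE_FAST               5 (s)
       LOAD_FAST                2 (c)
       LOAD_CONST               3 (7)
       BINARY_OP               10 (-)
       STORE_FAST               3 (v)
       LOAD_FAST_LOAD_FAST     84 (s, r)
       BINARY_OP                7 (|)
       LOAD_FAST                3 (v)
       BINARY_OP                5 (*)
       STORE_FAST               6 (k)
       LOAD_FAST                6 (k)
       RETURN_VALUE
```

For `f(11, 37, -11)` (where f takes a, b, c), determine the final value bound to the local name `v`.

LOAD_FAST b → push 37. Stack: [37]
LOAD_CONST → push 10. Stack: [37, 10]
BINARY_OP * → 37 * 10 = 370. Stack: [370]
LOAD_FAST_LOAD_FAST c,b → push -11,37. Stack: [370, -11, 37]
BINARY_OP & → -11 & 37 = 37. Stack: [370, 37]
BINARY_OP % → 370 % 37 = 0. Stack: [0]
STORE_FAST v → v=0. Stack: []
LOAD_FAST_LOAD_FAST a,b → push 11,37. Stack: [11, 37]
BINARY_OP // → 11 // 37 = 0. Stack: [0]
STORE_FAST r → r=0. Stack: []
LOAD_FAST b → push 37. Stack: [37]
LOAD_CONST → push 3. Stack: [37, 3]
BINARY_OP + → 37 + 3 = 40. Stack: [40]
LOAD_FAST_LOAD_FAST b,b → push 37,37. Stack: [40, 37, 37]
BINARY_OP + → 37 + 37 = 74. Stack: [40, 74]
BINARY_OP + → 40 + 74 = 114. Stack: [114]
STORE_FAST s → s=114. Stack: []
LOAD_FAST c → push -11. Stack: [-11]
LOAD_CONST → push 7. Stack: [-11, 7]
BINARY_OP - → -11 - 7 = -18. Stack: [-18]
STORE_FAST v → v=-18. Stack: []
LOAD_FAST_LOAD_FAST s,r → push 114,0. Stack: [114, 0]
BINARY_OP | → 114 | 0 = 114. Stack: [114]
LOAD_FAST v → push -18. Stack: [114, -18]
BINARY_OP * → 114 * -18 = -2052. Stack: [-2052]
STORE_FAST k → k=-2052. Stack: []
LOAD_FAST k → push -2052. Stack: [-2052]
RETURN_VALUE → return -2052.

-18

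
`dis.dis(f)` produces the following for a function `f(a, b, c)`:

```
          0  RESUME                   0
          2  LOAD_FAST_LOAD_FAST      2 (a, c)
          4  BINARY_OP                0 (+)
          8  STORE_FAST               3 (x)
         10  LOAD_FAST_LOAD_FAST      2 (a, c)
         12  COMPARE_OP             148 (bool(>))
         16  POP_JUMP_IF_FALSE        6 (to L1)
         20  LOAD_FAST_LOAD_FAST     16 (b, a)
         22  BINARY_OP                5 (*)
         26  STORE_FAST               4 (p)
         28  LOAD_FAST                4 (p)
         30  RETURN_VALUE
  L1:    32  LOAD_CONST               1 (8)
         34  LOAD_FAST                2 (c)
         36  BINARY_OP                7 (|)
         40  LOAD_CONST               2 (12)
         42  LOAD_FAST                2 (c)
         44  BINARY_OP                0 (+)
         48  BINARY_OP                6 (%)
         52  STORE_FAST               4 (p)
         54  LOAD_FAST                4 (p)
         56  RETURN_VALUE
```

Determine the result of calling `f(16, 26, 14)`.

LOAD_FAST_LOAD_FAST a,c → push 16,14. Stack: [16, 14]
BINARY_OP + → 16 + 14 = 30. Stack: [30]
STORE_FAST x → x=30. Stack: []
LOAD_FAST_LOAD_FAST a,c → push 16,14. Stack: [16, 14]
COMPARE_OP bool(>) → 16 vs 14 = True. Stack: [True]
POP_JUMP_IF_FALSE → pop True; no jump. Stack: []
LOAD_FAST_LOAD_FAST b,a → push 26,16. Stack: [26, 16]
BINARY_OP * → 26 * 16 = 416. Stack: [416]
STORE_FAST p → p=416. Stack: []
LOAD_FAST p → push 416. Stack: [416]
RETURN_VALUE → return 416.

416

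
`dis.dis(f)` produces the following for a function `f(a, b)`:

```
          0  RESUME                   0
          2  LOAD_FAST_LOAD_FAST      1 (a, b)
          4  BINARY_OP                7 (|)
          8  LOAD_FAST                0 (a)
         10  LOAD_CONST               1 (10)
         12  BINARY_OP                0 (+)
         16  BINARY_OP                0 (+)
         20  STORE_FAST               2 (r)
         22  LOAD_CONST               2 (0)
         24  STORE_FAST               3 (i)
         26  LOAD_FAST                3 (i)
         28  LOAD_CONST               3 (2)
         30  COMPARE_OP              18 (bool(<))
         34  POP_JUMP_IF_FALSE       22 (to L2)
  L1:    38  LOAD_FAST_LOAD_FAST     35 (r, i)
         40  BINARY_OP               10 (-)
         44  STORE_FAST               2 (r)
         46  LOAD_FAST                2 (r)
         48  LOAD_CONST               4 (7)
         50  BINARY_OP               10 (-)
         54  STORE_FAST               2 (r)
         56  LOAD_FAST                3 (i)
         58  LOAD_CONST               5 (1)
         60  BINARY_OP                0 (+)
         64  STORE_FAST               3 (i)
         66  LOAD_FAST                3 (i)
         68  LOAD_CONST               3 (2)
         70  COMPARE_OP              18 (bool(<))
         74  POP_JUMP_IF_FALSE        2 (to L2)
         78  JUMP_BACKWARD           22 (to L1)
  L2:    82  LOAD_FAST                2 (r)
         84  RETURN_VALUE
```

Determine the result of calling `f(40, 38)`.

81

LOAD_FAST_LOAD_FAST a,b → push 40,38. Stack: [40, 38]
BINARY_OP | → 40 | 38 = 46. Stack: [46]
LOAD_FAST a → push 40. Stack: [46, 40]
LOAD_CONST → push 10. Stack: [46, 40, 10]
BINARY_OP + → 40 + 10 = 50. Stack: [46, 50]
BINARY_OP + → 46 + 50 = 96. Stack: [96]
STORE_FAST r → r=96. Stack: []
LOAD_CONST → push 0. Stack: [0]
STORE_FAST i → i=0. Stack: []
LOAD_FAST i → push 0. Stack: [0]
LOAD_CONST → push 2. Stack: [0, 2]
COMPARE_OP bool(<) → 0 vs 2 = True. Stack: [True]
POP_JUMP_IF_FALSE → pop True; no jump. Stack: []
LOAD_FAST_LOAD_FAST r,i → push 96,0. Stack: [96, 0]
BINARY_OP - → 96 - 0 = 96. Stack: [96]
STORE_FAST r → r=96. Stack: []
LOAD_FAST r → push 96. Stack: [96]
LOAD_CONST → push 7. Stack: [96, 7]
BINARY_OP - → 96 - 7 = 89. Stack: [89]
STORE_FAST r → r=89. Stack: []
LOAD_FAST i → push 0. Stack: [0]
LOAD_CONST → push 1. Stack: [0, 1]
BINARY_OP + → 0 + 1 = 1. Stack: [1]
STORE_FAST i → i=1. Stack: []
LOAD_FAST i → push 1. Stack: [1]
LOAD_CONST → push 2. Stack: [1, 2]
COMPARE_OP bool(<) → 1 vs 2 = True. Stack: [True]
POP_JUMP_IF_FALSE → pop True; no jump. Stack: []
LOAD_FAST_LOAD_FAST r,i → push 89,1. Stack: [89, 1]
BINARY_OP - → 89 - 1 = 88. Stack: [88]
STORE_FAST r → r=88. Stack: []
LOAD_FAST r → push 88. Stack: [88]
LOAD_CONST → push 7. Stack: [88, 7]
BINARY_OP - → 88 - 7 = 81. Stack: [81]
STORE_FAST r → r=81. Stack: []
LOAD_FAST i → push 1. Stack: [1]
LOAD_CONST → push 1. Stack: [1, 1]
BINARY_OP + → 1 + 1 = 2. Stack: [2]
STORE_FAST i → i=2. Stack: []
LOAD_FAST i → push 2. Stack: [2]
LOAD_CONST → push 2. Stack: [2, 2]
COMPARE_OP bool(<) → 2 vs 2 = False. Stack: [False]
POP_JUMP_IF_FALSE → pop False; jump. Stack: []
LOAD_FAST r → push 81. Stack: [81]
RETURN_VALUE → return 81.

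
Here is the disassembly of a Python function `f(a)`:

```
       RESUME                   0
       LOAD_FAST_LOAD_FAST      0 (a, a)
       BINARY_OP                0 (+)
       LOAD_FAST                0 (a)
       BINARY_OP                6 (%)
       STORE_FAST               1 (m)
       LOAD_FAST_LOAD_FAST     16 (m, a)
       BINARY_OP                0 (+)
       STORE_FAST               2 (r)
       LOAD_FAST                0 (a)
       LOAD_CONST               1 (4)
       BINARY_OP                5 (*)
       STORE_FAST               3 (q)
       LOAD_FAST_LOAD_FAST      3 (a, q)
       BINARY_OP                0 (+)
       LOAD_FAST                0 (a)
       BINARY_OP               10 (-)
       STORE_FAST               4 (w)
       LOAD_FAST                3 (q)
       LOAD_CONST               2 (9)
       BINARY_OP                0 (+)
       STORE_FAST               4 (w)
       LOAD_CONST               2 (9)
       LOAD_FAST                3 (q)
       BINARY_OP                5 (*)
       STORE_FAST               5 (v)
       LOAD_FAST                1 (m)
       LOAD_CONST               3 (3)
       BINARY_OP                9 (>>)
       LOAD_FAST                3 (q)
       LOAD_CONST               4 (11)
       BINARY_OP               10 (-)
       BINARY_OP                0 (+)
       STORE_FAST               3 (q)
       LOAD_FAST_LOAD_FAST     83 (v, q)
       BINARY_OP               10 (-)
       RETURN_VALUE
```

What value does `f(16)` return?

LOAD_FAST_LOAD_FAST a,a → push 16,16. Stack: [16, 16]
BINARY_OP + → 16 + 16 = 32. Stack: [32]
LOAD_FAST a → push 16. Stack: [32, 16]
BINARY_OP % → 32 % 16 = 0. Stack: [0]
STORE_FAST m → m=0. Stack: []
LOAD_FAST_LOAD_FAST m,a → push 0,16. Stack: [0, 16]
BINARY_OP + → 0 + 16 = 16. Stack: [16]
STORE_FAST r → r=16. Stack: []
LOAD_FAST a → push 16. Stack: [16]
LOAD_CONST → push 4. Stack: [16, 4]
BINARY_OP * → 16 * 4 = 64. Stack: [64]
STORE_FAST q → q=64. Stack: []
LOAD_FAST_LOAD_FAST a,q → push 16,64. Stack: [16, 64]
BINARY_OP + → 16 + 64 = 80. Stack: [80]
LOAD_FAST a → push 16. Stack: [80, 16]
BINARY_OP - → 80 - 16 = 64. Stack: [64]
STORE_FAST w → w=64. Stack: []
LOAD_FAST q → push 64. Stack: [64]
LOAD_CONST → push 9. Stack: [64, 9]
BINARY_OP + → 64 + 9 = 73. Stack: [73]
STORE_FAST w → w=73. Stack: []
LOAD_CONST → push 9. Stack: [9]
LOAD_FAST q → push 64. Stack: [9, 64]
BINARY_OP * → 9 * 64 = 576. Stack: [576]
STORE_FAST v → v=576. Stack: []
LOAD_FAST m → push 0. Stack: [0]
LOAD_CONST → push 3. Stack: [0, 3]
BINARY_OP >> → 0 >> 3 = 0. Stack: [0]
LOAD_FAST q → push 64. Stack: [0, 64]
LOAD_CONST → push 11. Stack: [0, 64, 11]
BINARY_OP - → 64 - 11 = 53. Stack: [0, 53]
BINARY_OP + → 0 + 53 = 53. Stack: [53]
STORE_FAST q → q=53. Stack: []
LOAD_FAST_LOAD_FAST v,q → push 576,53. Stack: [576, 53]
BINARY_OP - → 576 - 53 = 523. Stack: [523]
RETURN_VALUE → return 523.

523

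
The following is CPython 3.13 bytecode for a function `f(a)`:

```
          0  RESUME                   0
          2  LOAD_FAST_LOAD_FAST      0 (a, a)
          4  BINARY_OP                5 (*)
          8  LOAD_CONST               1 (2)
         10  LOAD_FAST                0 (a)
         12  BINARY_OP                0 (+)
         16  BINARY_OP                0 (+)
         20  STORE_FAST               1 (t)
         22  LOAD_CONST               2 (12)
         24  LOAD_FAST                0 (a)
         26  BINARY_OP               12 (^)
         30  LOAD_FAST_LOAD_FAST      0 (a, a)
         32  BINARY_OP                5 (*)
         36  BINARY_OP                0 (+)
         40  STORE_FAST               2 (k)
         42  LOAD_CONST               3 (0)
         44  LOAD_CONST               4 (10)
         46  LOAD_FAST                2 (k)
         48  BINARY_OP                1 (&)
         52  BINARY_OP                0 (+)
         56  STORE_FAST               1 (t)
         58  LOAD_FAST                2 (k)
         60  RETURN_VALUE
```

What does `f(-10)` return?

94

LOAD_FAST_LOAD_FAST a,a → push -10,-10. Stack: [-10, -10]
BINARY_OP * → -10 * -10 = 100. Stack: [100]
LOAD_CONST → push 2. Stack: [100, 2]
LOAD_FAST a → push -10. Stack: [100, 2, -10]
BINARY_OP + → 2 + -10 = -8. Stack: [100, -8]
BINARY_OP + → 100 + -8 = 92. Stack: [92]
STORE_FAST t → t=92. Stack: []
LOAD_CONST → push 12. Stack: [12]
LOAD_FAST a → push -10. Stack: [12, -10]
BINARY_OP ^ → 12 ^ -10 = -6. Stack: [-6]
LOAD_FAST_LOAD_FAST a,a → push -10,-10. Stack: [-6, -10, -10]
BINARY_OP * → -10 * -10 = 100. Stack: [-6, 100]
BINARY_OP + → -6 + 100 = 94. Stack: [94]
STORE_FAST k → k=94. Stack: []
LOAD_CONST → push 0. Stack: [0]
LOAD_CONST → push 10. Stack: [0, 10]
LOAD_FAST k → push 94. Stack: [0, 10, 94]
BINARY_OP & → 10 & 94 = 10. Stack: [0, 10]
BINARY_OP + → 0 + 10 = 10. Stack: [10]
STORE_FAST t → t=10. Stack: []
LOAD_FAST k → push 94. Stack: [94]
RETURN_VALUE → return 94.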